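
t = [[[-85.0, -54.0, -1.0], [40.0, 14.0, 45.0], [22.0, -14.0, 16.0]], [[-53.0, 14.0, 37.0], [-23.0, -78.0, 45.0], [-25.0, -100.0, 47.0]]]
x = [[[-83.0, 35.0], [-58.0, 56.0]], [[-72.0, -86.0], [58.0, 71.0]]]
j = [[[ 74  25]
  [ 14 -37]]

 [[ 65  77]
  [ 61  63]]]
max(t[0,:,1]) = 14.0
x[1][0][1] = -86.0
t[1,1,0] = -23.0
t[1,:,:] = [[-53.0, 14.0, 37.0], [-23.0, -78.0, 45.0], [-25.0, -100.0, 47.0]]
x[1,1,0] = 58.0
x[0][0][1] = 35.0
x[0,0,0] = -83.0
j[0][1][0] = 14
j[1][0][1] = 77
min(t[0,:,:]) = -85.0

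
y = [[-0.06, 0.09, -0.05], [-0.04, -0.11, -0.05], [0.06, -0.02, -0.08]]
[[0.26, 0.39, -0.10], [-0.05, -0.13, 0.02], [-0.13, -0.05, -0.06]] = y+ [[0.32, 0.30, -0.05], [-0.01, -0.02, 0.07], [-0.19, -0.03, 0.02]]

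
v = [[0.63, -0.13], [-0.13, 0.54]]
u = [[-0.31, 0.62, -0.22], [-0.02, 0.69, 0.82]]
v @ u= [[-0.19, 0.30, -0.25], [0.03, 0.29, 0.47]]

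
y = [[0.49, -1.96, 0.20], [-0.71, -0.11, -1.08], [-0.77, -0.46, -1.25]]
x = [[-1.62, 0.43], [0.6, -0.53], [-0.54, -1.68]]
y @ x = [[-2.08, 0.91],  [1.67, 1.57],  [1.65, 2.01]]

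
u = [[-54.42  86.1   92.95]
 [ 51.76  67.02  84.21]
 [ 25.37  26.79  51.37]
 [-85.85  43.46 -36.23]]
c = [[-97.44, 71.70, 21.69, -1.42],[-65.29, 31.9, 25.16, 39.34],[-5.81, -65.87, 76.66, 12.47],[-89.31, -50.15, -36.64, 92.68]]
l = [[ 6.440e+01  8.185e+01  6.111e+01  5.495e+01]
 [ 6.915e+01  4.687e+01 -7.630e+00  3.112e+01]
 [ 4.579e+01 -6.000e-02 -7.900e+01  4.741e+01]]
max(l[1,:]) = 69.15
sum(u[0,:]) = 124.63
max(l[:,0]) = 69.15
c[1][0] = -65.29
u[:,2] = [92.95, 84.21, 51.37, -36.23]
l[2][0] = 45.79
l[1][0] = 69.15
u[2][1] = 26.79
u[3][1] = 43.46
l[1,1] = 46.87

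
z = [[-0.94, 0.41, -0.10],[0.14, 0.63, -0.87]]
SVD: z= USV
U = [[-0.61,  -0.79], [-0.79,  0.61]]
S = [1.16, 0.95]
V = [[0.40, -0.65, 0.65], [0.88, 0.06, -0.48]]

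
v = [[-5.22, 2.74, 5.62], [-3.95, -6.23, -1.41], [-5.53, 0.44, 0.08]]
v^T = [[-5.22, -3.95, -5.53], [2.74, -6.23, 0.44], [5.62, -1.41, 0.08]]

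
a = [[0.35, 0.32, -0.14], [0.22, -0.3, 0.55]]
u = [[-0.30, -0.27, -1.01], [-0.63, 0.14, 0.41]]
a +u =[[0.05,0.05,-1.15],[-0.41,-0.16,0.96]]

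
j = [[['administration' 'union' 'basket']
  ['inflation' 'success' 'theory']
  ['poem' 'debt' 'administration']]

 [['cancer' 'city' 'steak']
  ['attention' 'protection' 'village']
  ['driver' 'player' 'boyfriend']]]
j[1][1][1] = 'protection'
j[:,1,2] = ['theory', 'village']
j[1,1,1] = 'protection'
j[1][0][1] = 'city'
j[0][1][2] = 'theory'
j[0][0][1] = 'union'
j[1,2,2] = 'boyfriend'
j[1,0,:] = ['cancer', 'city', 'steak']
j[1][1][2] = 'village'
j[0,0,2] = 'basket'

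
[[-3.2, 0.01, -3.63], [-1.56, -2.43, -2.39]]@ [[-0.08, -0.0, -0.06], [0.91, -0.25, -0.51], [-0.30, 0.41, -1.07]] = [[1.35,-1.49,4.07], [-1.37,-0.37,3.89]]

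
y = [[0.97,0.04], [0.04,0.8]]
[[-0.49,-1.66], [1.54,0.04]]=y@[[-0.59, -1.72],[1.95, 0.14]]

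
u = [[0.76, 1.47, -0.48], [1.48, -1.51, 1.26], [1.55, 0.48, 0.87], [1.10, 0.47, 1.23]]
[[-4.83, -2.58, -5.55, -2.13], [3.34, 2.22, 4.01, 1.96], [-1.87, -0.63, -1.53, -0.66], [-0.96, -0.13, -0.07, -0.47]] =u @ [[-1.09, -0.46, -1.48, -0.19],[-2.36, -1.26, -2.31, -1.26],[1.1, 0.79, 2.15, 0.27]]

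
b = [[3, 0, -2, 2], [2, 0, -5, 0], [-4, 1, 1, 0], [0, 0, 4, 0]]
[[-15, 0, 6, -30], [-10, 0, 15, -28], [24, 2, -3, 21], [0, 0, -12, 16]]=b @ [[-5, 0, 0, -4], [4, 2, 0, 1], [0, 0, -3, 4], [0, 0, 0, -5]]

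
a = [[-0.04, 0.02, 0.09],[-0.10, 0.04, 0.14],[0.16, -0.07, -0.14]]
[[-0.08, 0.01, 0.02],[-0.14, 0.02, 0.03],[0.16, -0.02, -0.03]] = a @ [[0.65,0.06,0.43], [0.55,0.18,0.87], [-0.69,0.13,0.27]]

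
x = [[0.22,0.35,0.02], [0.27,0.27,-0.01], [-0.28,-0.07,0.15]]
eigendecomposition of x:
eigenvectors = [[-0.6,-0.58,0.07],[-0.60,0.48,-0.08],[0.53,-0.66,0.99]]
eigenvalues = [0.55, -0.04, 0.13]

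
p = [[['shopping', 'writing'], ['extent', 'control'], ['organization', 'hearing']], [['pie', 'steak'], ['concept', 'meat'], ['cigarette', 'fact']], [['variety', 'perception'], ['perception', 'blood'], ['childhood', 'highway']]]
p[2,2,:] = ['childhood', 'highway']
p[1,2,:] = ['cigarette', 'fact']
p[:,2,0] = ['organization', 'cigarette', 'childhood']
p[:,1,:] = [['extent', 'control'], ['concept', 'meat'], ['perception', 'blood']]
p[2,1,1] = 'blood'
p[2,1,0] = 'perception'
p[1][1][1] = 'meat'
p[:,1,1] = ['control', 'meat', 'blood']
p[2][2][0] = 'childhood'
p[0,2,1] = 'hearing'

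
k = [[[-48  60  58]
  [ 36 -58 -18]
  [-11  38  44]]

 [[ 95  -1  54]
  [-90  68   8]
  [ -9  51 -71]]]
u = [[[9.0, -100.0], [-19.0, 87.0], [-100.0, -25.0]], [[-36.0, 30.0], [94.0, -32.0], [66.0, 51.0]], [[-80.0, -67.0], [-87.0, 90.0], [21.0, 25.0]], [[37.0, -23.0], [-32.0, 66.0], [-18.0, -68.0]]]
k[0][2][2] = 44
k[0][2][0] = -11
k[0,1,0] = 36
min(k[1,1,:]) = -90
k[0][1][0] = 36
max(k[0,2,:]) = 44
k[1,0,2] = 54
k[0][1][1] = -58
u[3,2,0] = -18.0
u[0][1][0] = -19.0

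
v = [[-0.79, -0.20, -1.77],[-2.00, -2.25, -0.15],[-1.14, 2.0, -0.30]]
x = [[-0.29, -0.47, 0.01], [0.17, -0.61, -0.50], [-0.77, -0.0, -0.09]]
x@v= [[1.16, 1.14, 0.58], [1.66, 0.34, -0.06], [0.71, -0.03, 1.39]]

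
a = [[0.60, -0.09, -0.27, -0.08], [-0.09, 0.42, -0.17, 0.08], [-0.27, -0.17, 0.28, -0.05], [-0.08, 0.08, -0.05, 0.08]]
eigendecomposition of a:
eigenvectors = [[0.87, -0.2, -0.41, -0.18], [-0.00, 0.86, -0.24, -0.44], [-0.49, -0.4, -0.65, -0.43], [-0.07, 0.23, -0.59, 0.77]]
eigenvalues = [0.76, 0.54, 0.0, 0.08]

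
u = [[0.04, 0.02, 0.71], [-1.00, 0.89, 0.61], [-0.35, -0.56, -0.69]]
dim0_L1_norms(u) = [1.39, 1.47, 2.01]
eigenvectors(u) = [[(-0.2+0j), (0.26+0.47j), 0.26-0.47j], [(0.94+0j), (0.22+0.51j), (0.22-0.51j)], [(-0.28+0j), -0.63+0.00j, (-0.63-0j)]]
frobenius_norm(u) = 1.89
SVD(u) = [[0.28, -0.48, 0.83], [0.88, 0.48, -0.01], [-0.39, 0.73, 0.56]] @ diag([1.5961552412548003, 0.9378450992648514, 0.3939987507591021]) @ [[-0.46, 0.63, 0.63], [-0.81, 0.01, -0.59], [-0.38, -0.78, 0.50]]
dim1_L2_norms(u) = [0.71, 1.47, 0.96]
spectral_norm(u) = 1.60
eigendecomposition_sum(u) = [[0.17+0.00j,-0.16+0.00j,(0.02+0j)], [(-0.8-0j),0.73-0.00j,-0.07+0.00j], [(0.24+0j),(-0.22+0j),(0.02+0j)]] + [[-0.07+0.33j, 0.09+0.12j, 0.35+0.16j], [-0.10+0.33j, 0.08+0.13j, (0.34+0.2j)], [-0.29-0.25j, -0.17+0.02j, (-0.36+0.26j)]] + [[(-0.07-0.33j), (0.09-0.12j), 0.35-0.16j], [-0.10-0.33j, (0.08-0.13j), 0.34-0.20j], [(-0.29+0.25j), (-0.17-0.02j), -0.36-0.26j]]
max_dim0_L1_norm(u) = 2.01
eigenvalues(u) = [(0.92+0j), (-0.34+0.72j), (-0.34-0.72j)]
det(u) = 0.59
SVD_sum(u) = [[-0.2, 0.28, 0.28], [-0.64, 0.88, 0.88], [0.29, -0.39, -0.39]] + [[0.36, -0.00, 0.27],[-0.36, 0.0, -0.27],[-0.55, 0.0, -0.41]] + [[-0.12, -0.25, 0.17], [0.00, 0.00, -0.0], [-0.08, -0.17, 0.11]]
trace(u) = 0.24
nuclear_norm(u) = 2.93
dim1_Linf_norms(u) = [0.71, 1.0, 0.69]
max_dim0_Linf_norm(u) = 1.0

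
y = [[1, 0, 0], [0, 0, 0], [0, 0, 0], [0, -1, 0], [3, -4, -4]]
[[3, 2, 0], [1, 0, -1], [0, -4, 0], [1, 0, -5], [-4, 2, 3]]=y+[[2, 2, 0], [1, 0, -1], [0, -4, 0], [1, 1, -5], [-7, 6, 7]]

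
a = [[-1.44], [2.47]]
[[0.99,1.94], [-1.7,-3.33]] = a @ [[-0.69,-1.35]]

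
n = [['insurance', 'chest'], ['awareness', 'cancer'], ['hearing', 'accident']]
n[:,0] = ['insurance', 'awareness', 'hearing']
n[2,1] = 'accident'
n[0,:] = ['insurance', 'chest']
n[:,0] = ['insurance', 'awareness', 'hearing']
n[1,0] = 'awareness'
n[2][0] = 'hearing'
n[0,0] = 'insurance'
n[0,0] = 'insurance'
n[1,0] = 'awareness'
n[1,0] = 'awareness'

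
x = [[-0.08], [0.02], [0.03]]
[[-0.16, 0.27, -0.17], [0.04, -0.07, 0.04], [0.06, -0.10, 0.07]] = x @ [[1.98, -3.37, 2.17]]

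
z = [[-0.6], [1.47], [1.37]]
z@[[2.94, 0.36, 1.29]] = [[-1.76, -0.22, -0.77], [4.32, 0.53, 1.9], [4.03, 0.49, 1.77]]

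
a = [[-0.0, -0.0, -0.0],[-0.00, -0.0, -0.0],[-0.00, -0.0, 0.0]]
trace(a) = 0.00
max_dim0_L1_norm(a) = 0.0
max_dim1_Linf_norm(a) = 0.0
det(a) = 0.00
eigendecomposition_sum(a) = [[-0.0, -0.0, -0.00], [-0.0, -0.00, -0.0], [-0.0, -0.00, -0.0]] + [[-0.00, -0.0, -0.0],[-0.00, -0.0, -0.0],[-0.00, -0.0, -0.00]] + [[0.00,0.0,0.00],  [0.00,0.00,0.0],  [0.0,0.00,0.00]]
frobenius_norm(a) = 0.00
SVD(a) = [[1.0, 0.00, 0.0], [0.00, 1.0, 0.00], [0.0, 0.00, 1.0]] @ diag([-0.0, -0.0, 0.0]) @ [[1.0, 0.00, 0.0], [0.00, 1.0, 0.0], [0.0, 0.0, 1.0]]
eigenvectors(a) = [[1.0, 0.0, 0.00], [0.0, 1.00, 0.00], [0.00, 0.00, 1.0]]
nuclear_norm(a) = 0.00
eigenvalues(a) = [-0.0, -0.0, 0.0]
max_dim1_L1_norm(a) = 0.0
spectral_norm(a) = 0.00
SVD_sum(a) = [[-0.00, -0.0, -0.00],[-0.0, -0.0, -0.00],[-0.00, -0.00, -0.00]] + [[-0.00, -0.00, -0.00], [-0.0, -0.00, -0.0], [-0.0, -0.00, -0.0]] + [[0.0, 0.00, 0.0], [0.0, 0.0, 0.0], [0.00, 0.00, 0.00]]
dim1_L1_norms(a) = [0.0, 0.0, 0.0]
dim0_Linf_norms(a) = [0.0, 0.0, 0.0]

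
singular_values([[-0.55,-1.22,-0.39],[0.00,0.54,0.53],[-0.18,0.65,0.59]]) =[1.72, 0.6, 0.09]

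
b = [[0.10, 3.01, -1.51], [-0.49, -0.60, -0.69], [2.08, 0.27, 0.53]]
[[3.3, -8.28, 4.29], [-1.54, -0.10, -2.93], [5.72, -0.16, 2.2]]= b @ [[2.75, -0.34, 0.24], [0.8, -1.77, 2.41], [-0.41, 1.93, 1.98]]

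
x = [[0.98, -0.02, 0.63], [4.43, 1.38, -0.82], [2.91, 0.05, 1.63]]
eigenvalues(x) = [0.01, 2.7, 1.27]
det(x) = 0.05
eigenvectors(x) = [[0.21, -0.3, 0.02], [-0.91, -0.48, -1.0], [-0.36, -0.83, -0.02]]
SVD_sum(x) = [[0.96, 0.21, 0.05],  [4.46, 0.96, 0.25],  [2.87, 0.62, 0.16]] + [[0.02, -0.22, 0.58],[-0.03, 0.42, -1.07],[0.04, -0.57, 1.47]] + [[0.00, -0.0, -0.00], [0.0, -0.00, -0.00], [-0.00, 0.00, 0.00]]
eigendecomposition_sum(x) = [[0.01, 0.00, -0.00], [-0.04, -0.0, 0.01], [-0.01, -0.00, 0.01]] + [[1.03, 0.01, 0.60], [1.66, 0.01, 0.97], [2.86, 0.02, 1.66]] + [[-0.06, -0.03, 0.04], [2.80, 1.37, -1.80], [0.06, 0.03, -0.04]]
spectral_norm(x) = 5.52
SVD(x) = [[-0.18, 0.30, -0.94], [-0.83, -0.56, -0.02], [-0.53, 0.77, 0.35]] @ diag([5.522562607615658, 2.0465056668402495, 0.004098848141380565]) @ [[-0.98, -0.21, -0.05], [0.03, -0.36, 0.93], [-0.22, 0.91, 0.36]]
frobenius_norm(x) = 5.89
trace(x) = 3.99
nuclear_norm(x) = 7.57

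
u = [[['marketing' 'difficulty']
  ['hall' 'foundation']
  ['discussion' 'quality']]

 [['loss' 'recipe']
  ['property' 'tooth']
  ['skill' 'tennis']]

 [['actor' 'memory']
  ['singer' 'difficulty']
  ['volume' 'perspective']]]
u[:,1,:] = [['hall', 'foundation'], ['property', 'tooth'], ['singer', 'difficulty']]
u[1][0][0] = 'loss'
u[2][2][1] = 'perspective'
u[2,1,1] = 'difficulty'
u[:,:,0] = [['marketing', 'hall', 'discussion'], ['loss', 'property', 'skill'], ['actor', 'singer', 'volume']]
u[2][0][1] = 'memory'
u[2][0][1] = 'memory'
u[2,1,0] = 'singer'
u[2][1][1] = 'difficulty'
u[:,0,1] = ['difficulty', 'recipe', 'memory']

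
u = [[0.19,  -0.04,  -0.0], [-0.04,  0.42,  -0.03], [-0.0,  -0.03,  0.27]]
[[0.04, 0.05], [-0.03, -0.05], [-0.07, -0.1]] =u @[[0.17, 0.25],[-0.08, -0.12],[-0.28, -0.40]]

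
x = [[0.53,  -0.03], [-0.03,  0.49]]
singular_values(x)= [0.55, 0.47]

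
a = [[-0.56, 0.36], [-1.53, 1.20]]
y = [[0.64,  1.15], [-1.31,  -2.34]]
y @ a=[[-2.12, 1.61], [4.31, -3.28]]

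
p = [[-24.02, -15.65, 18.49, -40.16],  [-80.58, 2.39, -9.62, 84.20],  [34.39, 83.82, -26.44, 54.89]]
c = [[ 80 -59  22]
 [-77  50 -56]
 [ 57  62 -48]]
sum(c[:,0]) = 60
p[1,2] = -9.62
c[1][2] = -56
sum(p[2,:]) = 146.66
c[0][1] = -59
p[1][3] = 84.2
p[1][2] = -9.62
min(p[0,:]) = -40.16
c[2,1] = 62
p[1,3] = 84.2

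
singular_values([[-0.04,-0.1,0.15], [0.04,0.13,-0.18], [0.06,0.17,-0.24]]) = [0.42, 0.01, 0.0]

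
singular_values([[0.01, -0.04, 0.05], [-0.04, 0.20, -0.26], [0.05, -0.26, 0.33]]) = [0.54, 0.0, 0.0]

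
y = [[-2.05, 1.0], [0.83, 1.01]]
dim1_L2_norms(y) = [2.28, 1.31]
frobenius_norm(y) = 2.63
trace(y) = -1.04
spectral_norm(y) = 2.31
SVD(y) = [[-0.98, 0.19], [0.19, 0.98]] @ diag([2.309630967634926, 1.2558283295664878]) @ [[0.94, -0.34], [0.34, 0.94]]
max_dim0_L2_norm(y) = 2.21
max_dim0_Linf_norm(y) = 2.05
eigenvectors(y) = [[-0.97, -0.29], [0.24, -0.96]]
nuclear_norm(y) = 3.57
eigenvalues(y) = [-2.3, 1.26]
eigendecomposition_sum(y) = [[-2.14, 0.65], [0.54, -0.16]] + [[0.09, 0.35], [0.29, 1.17]]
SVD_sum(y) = [[-2.13, 0.78], [0.41, -0.15]] + [[0.08, 0.22],[0.42, 1.16]]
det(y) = -2.90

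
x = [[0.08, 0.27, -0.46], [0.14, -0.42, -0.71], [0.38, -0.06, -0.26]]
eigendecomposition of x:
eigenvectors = [[(0.16+0j), -0.72+0.00j, (-0.72-0j)], [(-0.94+0j), (-0.27-0.42j), -0.27+0.42j], [(-0.29+0j), (-0.23+0.43j), -0.23-0.43j]]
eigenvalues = [(-0.66+0j), (0.03+0.44j), (0.03-0.44j)]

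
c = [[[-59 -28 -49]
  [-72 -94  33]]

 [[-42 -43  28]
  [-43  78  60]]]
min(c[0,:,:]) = -94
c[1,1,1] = 78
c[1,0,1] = -43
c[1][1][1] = 78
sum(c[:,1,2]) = 93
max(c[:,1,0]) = -43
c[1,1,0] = -43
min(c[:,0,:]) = -59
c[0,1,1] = -94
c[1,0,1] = -43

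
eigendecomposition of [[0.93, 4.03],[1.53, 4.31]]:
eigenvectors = [[-0.95, -0.65],[0.31, -0.76]]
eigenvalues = [-0.38, 5.62]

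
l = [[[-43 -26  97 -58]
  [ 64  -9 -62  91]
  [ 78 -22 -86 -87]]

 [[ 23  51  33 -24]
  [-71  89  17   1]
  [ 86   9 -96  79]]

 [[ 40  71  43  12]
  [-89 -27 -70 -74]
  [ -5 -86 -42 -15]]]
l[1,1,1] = 89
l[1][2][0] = 86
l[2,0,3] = 12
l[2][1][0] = -89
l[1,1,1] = 89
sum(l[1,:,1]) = 149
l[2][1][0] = -89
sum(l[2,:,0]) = -54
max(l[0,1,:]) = 91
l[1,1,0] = -71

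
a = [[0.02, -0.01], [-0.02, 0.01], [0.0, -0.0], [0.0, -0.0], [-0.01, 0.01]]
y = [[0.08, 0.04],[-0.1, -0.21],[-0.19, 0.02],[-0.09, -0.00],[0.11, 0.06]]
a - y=[[-0.06, -0.05], [0.08, 0.22], [0.19, -0.02], [0.09, 0.00], [-0.12, -0.05]]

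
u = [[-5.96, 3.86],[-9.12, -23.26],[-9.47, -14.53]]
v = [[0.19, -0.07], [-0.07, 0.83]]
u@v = [[-1.4,3.62], [-0.1,-18.67], [-0.78,-11.40]]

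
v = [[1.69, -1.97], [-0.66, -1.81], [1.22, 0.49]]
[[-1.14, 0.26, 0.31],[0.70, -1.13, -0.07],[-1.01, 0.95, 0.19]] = v @ [[-0.79, 0.62, 0.16], [-0.1, 0.40, -0.02]]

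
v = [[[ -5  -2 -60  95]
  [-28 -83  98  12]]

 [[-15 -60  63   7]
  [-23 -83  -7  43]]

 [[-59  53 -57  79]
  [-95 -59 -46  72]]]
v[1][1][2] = -7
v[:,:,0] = [[-5, -28], [-15, -23], [-59, -95]]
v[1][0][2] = 63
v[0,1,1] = -83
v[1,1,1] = -83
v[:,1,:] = [[-28, -83, 98, 12], [-23, -83, -7, 43], [-95, -59, -46, 72]]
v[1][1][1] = -83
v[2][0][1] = 53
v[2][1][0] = -95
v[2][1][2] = -46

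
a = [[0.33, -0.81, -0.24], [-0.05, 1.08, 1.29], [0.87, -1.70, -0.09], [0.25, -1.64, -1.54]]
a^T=[[0.33,-0.05,0.87,0.25], [-0.81,1.08,-1.70,-1.64], [-0.24,1.29,-0.09,-1.54]]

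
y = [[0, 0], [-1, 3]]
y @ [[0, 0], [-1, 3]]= [[0, 0], [-3, 9]]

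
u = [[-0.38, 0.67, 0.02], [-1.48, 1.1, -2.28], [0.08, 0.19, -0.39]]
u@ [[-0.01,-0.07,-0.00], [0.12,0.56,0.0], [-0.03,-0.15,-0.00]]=[[0.08, 0.4, 0.00], [0.22, 1.06, 0.00], [0.03, 0.16, 0.00]]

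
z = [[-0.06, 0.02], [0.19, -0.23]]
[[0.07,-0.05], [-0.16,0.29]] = z @ [[-1.37, 0.52],[-0.43, -0.85]]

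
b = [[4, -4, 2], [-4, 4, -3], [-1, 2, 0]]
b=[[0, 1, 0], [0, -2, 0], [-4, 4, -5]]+[[4, -5, 2], [-4, 6, -3], [3, -2, 5]]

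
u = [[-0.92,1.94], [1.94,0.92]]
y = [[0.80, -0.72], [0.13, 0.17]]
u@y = [[-0.48, 0.99],  [1.67, -1.24]]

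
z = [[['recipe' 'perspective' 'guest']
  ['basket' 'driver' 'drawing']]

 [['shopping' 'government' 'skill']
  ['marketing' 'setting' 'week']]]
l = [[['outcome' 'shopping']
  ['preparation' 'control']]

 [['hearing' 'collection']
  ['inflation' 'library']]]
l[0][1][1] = 'control'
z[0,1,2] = 'drawing'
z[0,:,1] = ['perspective', 'driver']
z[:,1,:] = [['basket', 'driver', 'drawing'], ['marketing', 'setting', 'week']]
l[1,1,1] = 'library'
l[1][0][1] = 'collection'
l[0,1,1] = 'control'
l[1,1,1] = 'library'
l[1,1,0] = 'inflation'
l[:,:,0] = [['outcome', 'preparation'], ['hearing', 'inflation']]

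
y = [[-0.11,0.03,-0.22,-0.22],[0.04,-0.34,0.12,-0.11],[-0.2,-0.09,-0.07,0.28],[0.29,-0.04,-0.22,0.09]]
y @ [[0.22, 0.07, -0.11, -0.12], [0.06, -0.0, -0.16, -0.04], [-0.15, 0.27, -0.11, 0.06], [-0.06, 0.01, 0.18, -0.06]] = [[0.02, -0.07, -0.01, 0.01], [-0.02, 0.03, 0.02, 0.02], [-0.06, -0.03, 0.09, 0.01], [0.09, -0.04, 0.01, -0.05]]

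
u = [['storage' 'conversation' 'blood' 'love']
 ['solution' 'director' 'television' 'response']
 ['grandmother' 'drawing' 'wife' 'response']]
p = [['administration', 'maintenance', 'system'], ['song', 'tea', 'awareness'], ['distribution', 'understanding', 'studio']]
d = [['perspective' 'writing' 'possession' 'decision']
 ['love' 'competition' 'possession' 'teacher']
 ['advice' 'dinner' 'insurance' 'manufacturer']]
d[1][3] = 'teacher'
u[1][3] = 'response'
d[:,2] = ['possession', 'possession', 'insurance']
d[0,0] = 'perspective'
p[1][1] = 'tea'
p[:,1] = ['maintenance', 'tea', 'understanding']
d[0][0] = 'perspective'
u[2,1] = 'drawing'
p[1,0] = 'song'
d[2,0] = 'advice'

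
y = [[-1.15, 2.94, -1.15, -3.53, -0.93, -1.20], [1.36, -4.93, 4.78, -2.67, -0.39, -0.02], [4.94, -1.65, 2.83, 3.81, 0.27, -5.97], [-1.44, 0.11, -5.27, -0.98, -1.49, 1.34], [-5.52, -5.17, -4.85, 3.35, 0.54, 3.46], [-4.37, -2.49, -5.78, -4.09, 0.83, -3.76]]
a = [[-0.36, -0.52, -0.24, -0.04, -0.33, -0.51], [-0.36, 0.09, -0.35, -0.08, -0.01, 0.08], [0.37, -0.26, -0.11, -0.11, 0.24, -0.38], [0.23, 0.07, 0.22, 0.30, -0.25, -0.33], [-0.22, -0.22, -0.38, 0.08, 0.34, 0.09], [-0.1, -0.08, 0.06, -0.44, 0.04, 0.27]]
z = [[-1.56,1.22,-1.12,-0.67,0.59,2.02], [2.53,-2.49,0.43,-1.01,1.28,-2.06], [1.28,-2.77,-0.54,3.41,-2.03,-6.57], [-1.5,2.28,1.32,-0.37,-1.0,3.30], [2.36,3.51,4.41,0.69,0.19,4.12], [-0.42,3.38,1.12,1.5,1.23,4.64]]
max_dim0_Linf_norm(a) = 0.52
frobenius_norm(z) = 14.58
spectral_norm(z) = 12.48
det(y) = -16868.09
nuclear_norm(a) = 3.31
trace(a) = 0.53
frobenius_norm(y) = 19.93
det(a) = 0.00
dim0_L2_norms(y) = [8.9, 8.28, 10.81, 7.94, 2.07, 8.06]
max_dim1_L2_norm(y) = 10.21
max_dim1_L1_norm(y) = 22.89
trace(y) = -7.45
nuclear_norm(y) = 41.49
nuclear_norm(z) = 25.26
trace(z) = -0.13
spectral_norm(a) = 0.97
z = y @ a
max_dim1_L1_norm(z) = 16.6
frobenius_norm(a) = 1.60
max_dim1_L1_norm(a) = 2.0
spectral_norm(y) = 14.03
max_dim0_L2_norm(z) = 10.04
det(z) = 0.38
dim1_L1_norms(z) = [7.18, 9.8, 16.6, 9.77, 15.28, 12.29]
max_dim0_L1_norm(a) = 1.66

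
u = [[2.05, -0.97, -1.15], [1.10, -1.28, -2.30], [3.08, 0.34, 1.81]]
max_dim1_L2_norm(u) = 3.59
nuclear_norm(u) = 7.45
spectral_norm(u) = 3.92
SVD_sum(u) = [[2.21, -0.45, -0.11],[1.41, -0.29, -0.07],[2.80, -0.57, -0.14]] + [[-0.15, -0.49, -1.06], [-0.32, -1.02, -2.22], [0.28, 0.90, 1.95]] + [[-0.01, -0.03, 0.02], [0.00, 0.03, -0.01], [0.00, 0.01, -0.01]]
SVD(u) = [[-0.58, -0.34, -0.74], [-0.37, -0.71, 0.60], [-0.73, 0.62, 0.28]] @ diag([3.9171439353232196, 3.4836486181083286, 0.050751310450504655]) @ [[-0.98, 0.20, 0.05], [0.13, 0.41, 0.9], [0.16, 0.89, -0.43]]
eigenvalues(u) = [(1.2+1.51j), (1.2-1.51j), (0.19+0j)]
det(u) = 0.69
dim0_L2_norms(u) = [3.86, 1.64, 3.14]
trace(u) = 2.58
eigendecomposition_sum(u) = [[(1.07+0.98j), -0.52-0.03j, (-0.59+0.26j)], [(0.8+2.67j), (-0.83-0.56j), -1.24-0.15j], [(1.4-2.93j), 0.27+1.13j, (0.95+1.1j)]] + [[(1.07-0.98j), -0.52+0.03j, (-0.59-0.26j)], [(0.8-2.67j), -0.83+0.56j, -1.24+0.15j], [(1.4+2.93j), 0.27-1.13j, (0.95-1.1j)]] + [[(-0.09+0j), (0.07+0j), (0.03+0j)], [-0.50+0.00j, 0.37+0.00j, 0.17+0.00j], [0.28-0.00j, -0.20-0.00j, -0.09-0.00j]]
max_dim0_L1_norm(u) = 6.23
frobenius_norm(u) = 5.24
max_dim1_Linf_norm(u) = 3.08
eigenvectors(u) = [[(0.09-0.31j),0.09+0.31j,(-0.16+0j)],[(0.46-0.41j),0.46+0.41j,(-0.86+0j)],[-0.72+0.00j,(-0.72-0j),0.48+0.00j]]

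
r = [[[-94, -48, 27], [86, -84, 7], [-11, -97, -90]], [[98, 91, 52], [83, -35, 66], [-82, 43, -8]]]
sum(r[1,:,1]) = 99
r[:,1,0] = [86, 83]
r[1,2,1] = 43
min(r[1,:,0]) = -82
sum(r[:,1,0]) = 169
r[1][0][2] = 52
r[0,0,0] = -94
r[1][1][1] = -35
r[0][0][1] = -48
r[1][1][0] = 83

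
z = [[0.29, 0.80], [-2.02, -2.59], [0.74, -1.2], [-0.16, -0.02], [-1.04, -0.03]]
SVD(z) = [[-0.23, 0.15], [0.94, 0.07], [0.15, -0.83], [0.03, 0.07], [0.18, 0.52]] @ diag([3.485374006432163, 1.5687154092718698]) @ [[-0.59, -0.81], [-0.81, 0.59]]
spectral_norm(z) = 3.49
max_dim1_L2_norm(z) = 3.28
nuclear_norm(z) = 5.05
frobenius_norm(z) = 3.82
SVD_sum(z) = [[0.48, 0.66], [-1.93, -2.65], [-0.31, -0.43], [-0.06, -0.09], [-0.37, -0.51]] + [[-0.19, 0.14], [-0.09, 0.06], [1.05, -0.77], [-0.1, 0.07], [-0.67, 0.48]]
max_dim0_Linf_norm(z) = 2.59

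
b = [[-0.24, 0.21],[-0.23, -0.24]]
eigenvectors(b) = [[-0.69j, 0.00+0.69j],[0.72+0.00j, (0.72-0j)]]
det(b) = 0.11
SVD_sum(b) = [[-0.12, -0.05], [-0.28, -0.12]] + [[-0.12, 0.26], [0.05, -0.12]]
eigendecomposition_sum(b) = [[-0.12+0.11j, (0.11+0.11j)], [-0.12-0.13j, -0.12+0.11j]] + [[(-0.12-0.11j), 0.11-0.11j], [(-0.12+0.13j), -0.12-0.11j]]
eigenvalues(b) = [(-0.24+0.22j), (-0.24-0.22j)]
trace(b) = -0.48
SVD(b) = [[-0.4, -0.92],  [-0.92, 0.4]] @ diag([0.33557641192199417, 0.31557641192199415]) @ [[0.92,  0.4], [0.40,  -0.92]]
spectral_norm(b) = 0.34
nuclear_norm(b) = 0.65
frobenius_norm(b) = 0.46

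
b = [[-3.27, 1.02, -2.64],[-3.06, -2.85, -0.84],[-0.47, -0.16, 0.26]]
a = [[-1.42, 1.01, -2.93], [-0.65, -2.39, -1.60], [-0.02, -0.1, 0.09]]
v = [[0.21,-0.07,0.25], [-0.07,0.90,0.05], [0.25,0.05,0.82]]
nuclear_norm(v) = 1.93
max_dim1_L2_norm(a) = 3.41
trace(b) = -5.86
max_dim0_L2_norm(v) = 0.9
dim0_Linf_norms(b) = [3.27, 2.85, 2.64]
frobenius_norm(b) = 6.10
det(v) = 0.09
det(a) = 0.57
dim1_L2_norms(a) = [3.41, 2.95, 0.14]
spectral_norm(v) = 0.93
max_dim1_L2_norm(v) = 0.9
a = b @ v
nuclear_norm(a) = 6.34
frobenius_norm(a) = 4.51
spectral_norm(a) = 3.70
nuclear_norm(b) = 8.70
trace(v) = 1.93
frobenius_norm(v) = 1.29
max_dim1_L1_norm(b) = 6.93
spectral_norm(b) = 5.28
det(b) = 6.32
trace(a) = -3.72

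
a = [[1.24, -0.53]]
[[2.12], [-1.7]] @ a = [[2.63, -1.12], [-2.11, 0.9]]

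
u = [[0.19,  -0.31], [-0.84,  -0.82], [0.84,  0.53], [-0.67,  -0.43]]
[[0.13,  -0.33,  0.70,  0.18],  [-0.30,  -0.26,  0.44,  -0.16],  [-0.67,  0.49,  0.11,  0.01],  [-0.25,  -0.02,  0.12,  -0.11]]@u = [[0.77,0.52], [0.64,0.61], [-0.45,-0.14], [0.14,0.2]]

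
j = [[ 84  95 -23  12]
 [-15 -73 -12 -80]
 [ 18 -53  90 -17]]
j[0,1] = 95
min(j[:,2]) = -23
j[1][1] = -73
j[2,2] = 90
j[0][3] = 12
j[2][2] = 90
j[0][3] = 12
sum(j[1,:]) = -180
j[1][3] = -80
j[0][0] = 84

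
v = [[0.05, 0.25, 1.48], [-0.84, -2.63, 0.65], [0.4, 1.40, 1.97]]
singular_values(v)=[3.22, 2.44, 0.0]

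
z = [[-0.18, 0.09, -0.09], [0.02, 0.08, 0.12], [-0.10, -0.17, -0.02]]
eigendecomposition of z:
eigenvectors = [[0.94+0.00j, 0.34+0.02j, (0.34-0.02j)], [-0.18+0.00j, 0.12+0.57j, (0.12-0.57j)], [(0.3+0j), -0.73+0.00j, -0.73-0.00j]]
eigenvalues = [(-0.23+0j), (0.05+0.14j), (0.05-0.14j)]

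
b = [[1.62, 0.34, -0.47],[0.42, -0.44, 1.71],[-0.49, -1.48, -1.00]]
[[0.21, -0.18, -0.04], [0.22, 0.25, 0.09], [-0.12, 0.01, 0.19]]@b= [[0.28, 0.21, -0.37], [0.42, -0.17, 0.23], [-0.28, -0.33, -0.12]]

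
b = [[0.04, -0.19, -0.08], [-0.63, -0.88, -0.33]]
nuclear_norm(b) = 1.29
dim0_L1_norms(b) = [0.67, 1.07, 0.41]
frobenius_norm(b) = 1.15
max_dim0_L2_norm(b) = 0.9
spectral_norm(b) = 1.14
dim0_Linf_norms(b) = [0.63, 0.88, 0.33]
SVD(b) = [[-0.13, -0.99], [-0.99, 0.13]] @ diag([1.1413725374474006, 0.14686296592702158]) @ [[0.54, 0.79, 0.3],[-0.84, 0.49, 0.24]]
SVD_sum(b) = [[-0.08,-0.12,-0.04], [-0.61,-0.89,-0.33]] + [[0.12,-0.07,-0.04], [-0.02,0.01,0.0]]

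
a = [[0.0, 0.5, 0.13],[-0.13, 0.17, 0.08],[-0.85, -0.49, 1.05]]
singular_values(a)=[1.44, 0.55, 0.08]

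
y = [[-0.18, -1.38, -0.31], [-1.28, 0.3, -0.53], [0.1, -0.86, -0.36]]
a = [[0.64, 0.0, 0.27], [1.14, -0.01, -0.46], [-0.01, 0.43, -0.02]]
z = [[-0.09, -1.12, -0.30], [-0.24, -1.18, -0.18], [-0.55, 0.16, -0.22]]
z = a @ y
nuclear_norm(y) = 3.31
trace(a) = 0.61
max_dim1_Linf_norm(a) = 1.14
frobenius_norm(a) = 1.48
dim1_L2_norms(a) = [0.69, 1.23, 0.43]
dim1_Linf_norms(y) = [1.38, 1.28, 0.86]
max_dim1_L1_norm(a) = 1.61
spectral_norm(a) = 1.34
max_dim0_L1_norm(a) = 1.79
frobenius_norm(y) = 2.22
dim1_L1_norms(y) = [1.87, 2.11, 1.32]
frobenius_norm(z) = 1.79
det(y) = 0.48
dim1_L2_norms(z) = [1.16, 1.22, 0.61]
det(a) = 0.26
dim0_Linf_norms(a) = [1.14, 0.43, 0.46]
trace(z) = -1.49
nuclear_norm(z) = 2.42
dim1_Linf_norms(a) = [0.64, 1.14, 0.43]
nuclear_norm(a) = 2.22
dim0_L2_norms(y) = [1.3, 1.65, 0.71]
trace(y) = -0.24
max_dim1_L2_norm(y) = 1.43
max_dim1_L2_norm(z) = 1.22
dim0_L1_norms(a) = [1.79, 0.44, 0.75]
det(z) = 0.13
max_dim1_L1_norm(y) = 2.11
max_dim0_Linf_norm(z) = 1.18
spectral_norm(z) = 1.68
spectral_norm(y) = 1.70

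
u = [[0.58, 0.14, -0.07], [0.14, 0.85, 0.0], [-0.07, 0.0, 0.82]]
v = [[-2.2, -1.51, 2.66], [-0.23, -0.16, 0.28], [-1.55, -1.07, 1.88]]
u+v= [[-1.62, -1.37, 2.59],[-0.09, 0.69, 0.28],[-1.62, -1.07, 2.70]]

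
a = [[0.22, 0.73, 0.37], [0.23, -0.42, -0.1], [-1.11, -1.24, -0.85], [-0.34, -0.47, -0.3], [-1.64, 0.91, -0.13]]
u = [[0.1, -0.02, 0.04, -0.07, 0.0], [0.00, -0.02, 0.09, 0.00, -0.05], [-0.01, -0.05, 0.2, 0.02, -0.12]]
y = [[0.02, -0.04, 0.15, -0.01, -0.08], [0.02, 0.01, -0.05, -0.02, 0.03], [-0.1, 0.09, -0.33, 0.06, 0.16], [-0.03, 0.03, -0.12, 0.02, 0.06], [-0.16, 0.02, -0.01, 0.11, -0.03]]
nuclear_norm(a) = 4.09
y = a @ u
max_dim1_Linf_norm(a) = 1.64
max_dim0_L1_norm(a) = 3.77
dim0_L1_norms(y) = [0.33, 0.19, 0.66, 0.22, 0.36]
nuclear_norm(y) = 0.67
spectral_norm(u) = 0.26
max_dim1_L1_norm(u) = 0.4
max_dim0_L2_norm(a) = 2.03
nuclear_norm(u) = 0.39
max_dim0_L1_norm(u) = 0.33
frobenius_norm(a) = 2.90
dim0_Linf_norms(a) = [1.64, 1.24, 0.85]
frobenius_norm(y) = 0.50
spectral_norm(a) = 2.21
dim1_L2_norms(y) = [0.18, 0.07, 0.4, 0.14, 0.2]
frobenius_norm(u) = 0.29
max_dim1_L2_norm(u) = 0.24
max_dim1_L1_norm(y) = 0.74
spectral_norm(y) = 0.46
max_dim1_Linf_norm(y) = 0.33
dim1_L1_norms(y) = [0.3, 0.13, 0.74, 0.26, 0.33]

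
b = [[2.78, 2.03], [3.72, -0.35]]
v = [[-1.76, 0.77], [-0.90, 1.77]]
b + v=[[1.02, 2.8], [2.82, 1.42]]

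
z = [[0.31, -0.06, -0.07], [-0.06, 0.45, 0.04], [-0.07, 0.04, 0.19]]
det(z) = 0.023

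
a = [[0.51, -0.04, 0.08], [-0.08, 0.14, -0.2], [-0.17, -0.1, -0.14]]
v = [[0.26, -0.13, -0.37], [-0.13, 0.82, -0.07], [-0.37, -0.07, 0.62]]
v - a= [[-0.25, -0.09, -0.45], [-0.05, 0.68, 0.13], [-0.20, 0.03, 0.76]]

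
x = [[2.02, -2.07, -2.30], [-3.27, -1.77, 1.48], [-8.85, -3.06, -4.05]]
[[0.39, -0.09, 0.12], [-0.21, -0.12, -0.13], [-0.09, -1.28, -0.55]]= x@ [[0.06, 0.09, 0.06], [-0.05, -0.00, -0.02], [-0.07, 0.12, 0.02]]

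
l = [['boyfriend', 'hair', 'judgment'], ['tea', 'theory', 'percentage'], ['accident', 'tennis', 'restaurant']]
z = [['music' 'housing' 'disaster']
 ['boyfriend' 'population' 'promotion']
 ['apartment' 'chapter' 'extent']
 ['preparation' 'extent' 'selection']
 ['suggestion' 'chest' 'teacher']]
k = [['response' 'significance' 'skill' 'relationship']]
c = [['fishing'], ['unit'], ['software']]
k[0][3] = 'relationship'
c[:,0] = ['fishing', 'unit', 'software']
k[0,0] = 'response'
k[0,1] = 'significance'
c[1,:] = ['unit']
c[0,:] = ['fishing']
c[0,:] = ['fishing']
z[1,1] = 'population'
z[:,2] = ['disaster', 'promotion', 'extent', 'selection', 'teacher']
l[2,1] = 'tennis'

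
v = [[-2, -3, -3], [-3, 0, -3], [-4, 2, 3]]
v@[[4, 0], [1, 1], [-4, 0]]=[[1, -3], [0, 0], [-26, 2]]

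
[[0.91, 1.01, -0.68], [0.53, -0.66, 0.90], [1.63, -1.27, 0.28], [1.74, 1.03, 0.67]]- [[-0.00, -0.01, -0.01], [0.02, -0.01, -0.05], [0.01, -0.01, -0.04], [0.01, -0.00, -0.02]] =[[0.91,1.02,-0.67], [0.51,-0.65,0.95], [1.62,-1.26,0.32], [1.73,1.03,0.69]]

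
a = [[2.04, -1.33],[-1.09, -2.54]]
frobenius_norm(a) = 3.68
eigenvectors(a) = [[0.98, 0.26], [-0.22, 0.96]]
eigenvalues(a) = [2.34, -2.84]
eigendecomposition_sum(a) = [[2.2, -0.6], [-0.49, 0.13]] + [[-0.16, -0.73],[-0.6, -2.67]]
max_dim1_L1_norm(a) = 3.63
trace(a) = -0.50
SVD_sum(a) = [[-0.02, -1.29], [-0.05, -2.56]] + [[2.06, -0.04], [-1.04, 0.02]]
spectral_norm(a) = 2.87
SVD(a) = [[0.45, 0.89],[0.89, -0.45]] @ diag([2.8673277974245996, 2.312710812470118]) @ [[-0.02, -1.0], [1.0, -0.02]]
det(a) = -6.63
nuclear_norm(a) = 5.18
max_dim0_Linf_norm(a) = 2.54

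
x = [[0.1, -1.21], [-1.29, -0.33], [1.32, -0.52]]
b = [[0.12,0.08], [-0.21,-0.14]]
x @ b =[[0.27, 0.18], [-0.09, -0.06], [0.27, 0.18]]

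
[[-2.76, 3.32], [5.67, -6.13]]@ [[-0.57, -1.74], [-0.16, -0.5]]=[[1.04, 3.14],[-2.25, -6.8]]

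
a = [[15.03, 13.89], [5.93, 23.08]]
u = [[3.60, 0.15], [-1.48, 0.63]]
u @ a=[[55.0, 53.47], [-18.51, -6.02]]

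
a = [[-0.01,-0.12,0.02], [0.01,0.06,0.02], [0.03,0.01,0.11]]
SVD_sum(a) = [[-0.02, -0.12, -0.01], [0.01, 0.06, 0.00], [0.00, 0.02, 0.00]] + [[0.01, -0.00, 0.03], [0.0, -0.0, 0.02], [0.03, -0.01, 0.11]] + [[-0.00, 0.0, 0.00], [-0.00, 0.00, 0.0], [0.0, -0.0, -0.0]]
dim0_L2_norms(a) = [0.03, 0.13, 0.11]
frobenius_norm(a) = 0.18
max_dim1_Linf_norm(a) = 0.12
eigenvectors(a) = [[0.97, 0.2, 0.78], [-0.07, -0.35, -0.51], [-0.24, -0.92, -0.36]]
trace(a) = 0.16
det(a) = -0.00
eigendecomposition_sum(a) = [[-0.01, -0.01, 0.0], [0.00, 0.00, -0.00], [0.0, 0.0, -0.0]] + [[-0.01, 0.01, -0.03], [0.01, -0.02, 0.05], [0.03, -0.05, 0.13]] + [[0.00, -0.12, 0.05], [-0.0, 0.08, -0.03], [-0.00, 0.05, -0.02]]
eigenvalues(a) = [-0.01, 0.11, 0.06]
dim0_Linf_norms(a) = [0.03, 0.12, 0.11]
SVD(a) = [[0.88,0.24,-0.42],[-0.46,0.14,-0.88],[-0.15,0.96,0.23]] @ diag([0.13555081835200475, 0.11713346093753187, 0.0023933183861580567]) @ [[-0.13, -0.99, -0.06],[0.24, -0.09, 0.97],[0.96, -0.11, -0.25]]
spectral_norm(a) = 0.14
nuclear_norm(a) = 0.26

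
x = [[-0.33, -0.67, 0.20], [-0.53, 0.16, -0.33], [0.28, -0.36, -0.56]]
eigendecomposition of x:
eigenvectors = [[-0.56+0.00j,(-0.31+0.52j),(-0.31-0.52j)],[(0.76+0j),0.07+0.32j,0.07-0.32j],[-0.34+0.00j,0.73+0.00j,(0.73-0j)]]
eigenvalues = [(0.7+0j), (-0.71+0.04j), (-0.71-0.04j)]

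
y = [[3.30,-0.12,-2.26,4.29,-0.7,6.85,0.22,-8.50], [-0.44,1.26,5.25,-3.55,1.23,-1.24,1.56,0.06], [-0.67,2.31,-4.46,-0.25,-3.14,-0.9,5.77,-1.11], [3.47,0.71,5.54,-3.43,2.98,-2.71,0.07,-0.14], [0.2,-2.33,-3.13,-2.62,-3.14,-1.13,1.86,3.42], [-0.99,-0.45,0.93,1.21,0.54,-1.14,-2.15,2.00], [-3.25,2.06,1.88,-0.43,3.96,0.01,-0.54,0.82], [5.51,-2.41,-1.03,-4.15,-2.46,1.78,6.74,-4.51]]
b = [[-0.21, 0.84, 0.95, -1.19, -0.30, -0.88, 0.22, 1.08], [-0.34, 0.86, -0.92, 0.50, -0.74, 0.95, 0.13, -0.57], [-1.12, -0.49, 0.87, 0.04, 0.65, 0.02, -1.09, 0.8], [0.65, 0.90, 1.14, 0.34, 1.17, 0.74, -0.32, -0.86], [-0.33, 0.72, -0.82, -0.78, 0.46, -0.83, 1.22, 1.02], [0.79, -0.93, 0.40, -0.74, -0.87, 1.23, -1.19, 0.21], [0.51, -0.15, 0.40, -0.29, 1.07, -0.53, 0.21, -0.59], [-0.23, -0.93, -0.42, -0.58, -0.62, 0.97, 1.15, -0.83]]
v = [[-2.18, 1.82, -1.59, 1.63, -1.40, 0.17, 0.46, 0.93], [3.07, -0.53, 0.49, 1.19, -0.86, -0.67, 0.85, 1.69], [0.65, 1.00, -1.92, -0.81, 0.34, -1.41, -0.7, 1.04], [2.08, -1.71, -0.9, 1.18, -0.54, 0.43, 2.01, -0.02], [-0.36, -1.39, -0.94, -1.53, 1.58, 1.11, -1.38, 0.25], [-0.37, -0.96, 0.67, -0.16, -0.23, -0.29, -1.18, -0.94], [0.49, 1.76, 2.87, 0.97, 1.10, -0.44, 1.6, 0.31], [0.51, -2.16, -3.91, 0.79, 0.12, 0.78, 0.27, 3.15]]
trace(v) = 2.59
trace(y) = -12.66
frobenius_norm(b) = 6.10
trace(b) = 2.93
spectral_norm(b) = 3.36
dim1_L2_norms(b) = [2.27, 1.93, 2.12, 2.33, 2.31, 2.43, 1.53, 2.18]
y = v @ b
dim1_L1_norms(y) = [26.24, 14.59, 18.61, 19.05, 17.83, 9.41, 12.95, 28.59]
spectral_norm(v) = 6.87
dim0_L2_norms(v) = [4.44, 4.26, 5.67, 3.17, 2.62, 2.18, 3.38, 3.97]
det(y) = -18845.49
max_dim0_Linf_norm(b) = 1.23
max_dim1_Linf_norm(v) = 3.91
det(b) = 39.55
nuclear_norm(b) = 15.35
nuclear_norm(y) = 51.58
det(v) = -475.70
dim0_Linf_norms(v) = [3.07, 2.16, 3.91, 1.63, 1.58, 1.41, 2.01, 3.15]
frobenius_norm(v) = 10.90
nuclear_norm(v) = 25.36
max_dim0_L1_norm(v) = 13.29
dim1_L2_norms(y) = [12.41, 6.89, 8.42, 8.44, 6.96, 3.7, 5.93, 11.38]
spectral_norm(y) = 15.72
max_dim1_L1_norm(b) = 6.36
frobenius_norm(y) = 23.89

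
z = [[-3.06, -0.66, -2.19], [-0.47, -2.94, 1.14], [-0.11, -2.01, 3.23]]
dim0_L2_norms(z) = [3.1, 3.62, 4.07]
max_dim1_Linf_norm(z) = 3.23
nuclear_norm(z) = 9.73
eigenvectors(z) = [[-0.91, -0.77, -0.36], [-0.39, 0.60, 0.21], [-0.13, 0.22, 0.91]]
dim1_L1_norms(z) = [5.91, 4.55, 5.35]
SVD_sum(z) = [[-0.36,1.10,-1.56], [0.46,-1.42,2.0], [0.68,-2.11,2.98]] + [[-2.5,-1.95,-0.81], [-1.40,-1.09,-0.45], [-0.37,-0.29,-0.12]] + [[-0.20, 0.18, 0.18], [0.47, -0.43, -0.41], [-0.42, 0.39, 0.37]]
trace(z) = -2.77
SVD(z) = [[-0.40, -0.87, 0.30], [0.51, -0.48, -0.71], [0.76, -0.13, 0.64]] @ diag([4.87909583586346, 3.780259886206183, 1.0717084571842599]) @ [[0.18, -0.57, 0.80], [0.76, 0.59, 0.25], [-0.62, 0.57, 0.54]]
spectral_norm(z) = 4.88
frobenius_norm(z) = 6.26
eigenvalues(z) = [-3.66, -1.92, 2.81]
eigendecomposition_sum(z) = [[-2.36, -2.92, -0.27],[-1.02, -1.26, -0.11],[-0.33, -0.41, -0.04]] + [[-0.69, 1.83, -0.70], [0.54, -1.43, 0.55], [0.2, -0.52, 0.20]] + [[-0.01, 0.43, -1.23],[0.01, -0.25, 0.71],[0.03, -1.08, 3.07]]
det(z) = 19.77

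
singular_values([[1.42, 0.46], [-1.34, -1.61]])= [2.48, 0.67]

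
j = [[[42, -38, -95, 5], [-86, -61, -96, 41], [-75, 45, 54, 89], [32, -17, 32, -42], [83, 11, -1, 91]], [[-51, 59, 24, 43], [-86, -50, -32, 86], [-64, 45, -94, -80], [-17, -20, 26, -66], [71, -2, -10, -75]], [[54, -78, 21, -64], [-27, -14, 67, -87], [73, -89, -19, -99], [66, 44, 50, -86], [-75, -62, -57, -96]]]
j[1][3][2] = 26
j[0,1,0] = -86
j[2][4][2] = -57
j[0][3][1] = -17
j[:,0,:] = [[42, -38, -95, 5], [-51, 59, 24, 43], [54, -78, 21, -64]]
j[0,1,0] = -86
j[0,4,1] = 11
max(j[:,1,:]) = 86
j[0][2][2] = 54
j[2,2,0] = 73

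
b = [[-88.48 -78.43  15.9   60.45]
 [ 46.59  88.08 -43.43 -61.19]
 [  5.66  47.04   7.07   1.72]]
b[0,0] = -88.48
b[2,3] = 1.72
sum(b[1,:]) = 30.05000000000001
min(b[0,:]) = -88.48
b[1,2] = -43.43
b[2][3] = 1.72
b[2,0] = 5.66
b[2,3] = 1.72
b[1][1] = 88.08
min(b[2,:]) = 1.72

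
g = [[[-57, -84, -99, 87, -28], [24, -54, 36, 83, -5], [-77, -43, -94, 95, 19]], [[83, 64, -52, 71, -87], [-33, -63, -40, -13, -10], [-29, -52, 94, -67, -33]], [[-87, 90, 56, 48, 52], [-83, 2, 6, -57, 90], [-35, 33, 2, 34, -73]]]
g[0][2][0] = -77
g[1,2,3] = -67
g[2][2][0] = -35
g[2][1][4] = 90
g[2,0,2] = 56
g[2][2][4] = -73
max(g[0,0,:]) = 87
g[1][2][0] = -29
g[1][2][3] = -67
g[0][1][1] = -54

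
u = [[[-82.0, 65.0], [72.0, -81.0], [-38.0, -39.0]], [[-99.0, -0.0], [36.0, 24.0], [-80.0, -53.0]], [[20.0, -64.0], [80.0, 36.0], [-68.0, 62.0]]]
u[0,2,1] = -39.0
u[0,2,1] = -39.0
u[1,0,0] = -99.0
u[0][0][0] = -82.0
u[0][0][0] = -82.0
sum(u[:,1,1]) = -21.0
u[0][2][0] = -38.0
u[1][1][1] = 24.0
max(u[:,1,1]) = 36.0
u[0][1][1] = -81.0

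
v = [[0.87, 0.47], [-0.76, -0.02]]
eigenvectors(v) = [[(-0.46-0.41j), (-0.46+0.41j)], [(0.79+0j), 0.79-0.00j]]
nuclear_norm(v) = 1.50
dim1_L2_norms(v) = [0.99, 0.76]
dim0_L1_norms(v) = [1.63, 0.49]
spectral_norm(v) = 1.22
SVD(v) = [[-0.8,  0.6], [0.6,  0.80]] @ diag([1.2155904833534004, 0.2795349294464756]) @ [[-0.95, -0.32],[-0.32, 0.95]]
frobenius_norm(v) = 1.25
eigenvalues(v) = [(0.43+0.4j), (0.43-0.4j)]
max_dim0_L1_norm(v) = 1.63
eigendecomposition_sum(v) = [[(0.44-0.04j), (0.24-0.25j)], [-0.38+0.40j, (-0.01+0.44j)]] + [[(0.44+0.04j), (0.23+0.25j)], [-0.38-0.40j, -0.01-0.44j]]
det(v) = 0.34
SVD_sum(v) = [[0.92,0.31], [-0.69,-0.23]] + [[-0.05, 0.16], [-0.07, 0.21]]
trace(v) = 0.85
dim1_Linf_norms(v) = [0.87, 0.76]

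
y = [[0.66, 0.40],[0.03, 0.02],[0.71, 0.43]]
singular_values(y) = [1.13, 0.0]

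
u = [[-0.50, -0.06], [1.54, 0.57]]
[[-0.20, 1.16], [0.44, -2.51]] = u@[[0.46, -2.65], [-0.47, 2.75]]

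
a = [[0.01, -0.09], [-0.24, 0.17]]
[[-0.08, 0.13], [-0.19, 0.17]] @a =[[-0.03, 0.03], [-0.04, 0.05]]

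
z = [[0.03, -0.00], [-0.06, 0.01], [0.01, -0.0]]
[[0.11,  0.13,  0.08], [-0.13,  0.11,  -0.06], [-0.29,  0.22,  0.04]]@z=[[-0.00, 0.0], [-0.01, 0.0], [-0.02, 0.00]]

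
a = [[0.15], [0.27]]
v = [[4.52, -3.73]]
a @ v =[[0.68, -0.56], [1.22, -1.01]]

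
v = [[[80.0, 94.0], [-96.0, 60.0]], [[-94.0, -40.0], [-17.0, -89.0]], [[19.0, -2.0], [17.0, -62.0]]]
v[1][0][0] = -94.0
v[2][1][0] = 17.0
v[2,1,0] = 17.0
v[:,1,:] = [[-96.0, 60.0], [-17.0, -89.0], [17.0, -62.0]]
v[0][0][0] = 80.0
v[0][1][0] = -96.0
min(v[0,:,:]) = -96.0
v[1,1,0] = -17.0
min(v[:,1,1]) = -89.0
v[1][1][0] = -17.0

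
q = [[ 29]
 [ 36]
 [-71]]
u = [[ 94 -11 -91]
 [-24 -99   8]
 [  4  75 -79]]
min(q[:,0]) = -71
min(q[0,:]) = 29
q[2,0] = -71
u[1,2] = 8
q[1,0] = 36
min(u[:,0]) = -24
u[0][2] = -91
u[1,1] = -99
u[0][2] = -91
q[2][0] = -71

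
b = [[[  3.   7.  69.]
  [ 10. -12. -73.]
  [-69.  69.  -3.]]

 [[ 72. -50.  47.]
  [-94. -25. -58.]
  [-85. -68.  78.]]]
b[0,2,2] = -3.0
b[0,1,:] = [10.0, -12.0, -73.0]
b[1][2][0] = -85.0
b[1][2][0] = -85.0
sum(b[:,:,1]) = -79.0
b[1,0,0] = 72.0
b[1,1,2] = -58.0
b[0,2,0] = -69.0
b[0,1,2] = -73.0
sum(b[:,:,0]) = -163.0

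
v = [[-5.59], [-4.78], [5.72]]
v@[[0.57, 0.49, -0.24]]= [[-3.19, -2.74, 1.34], [-2.72, -2.34, 1.15], [3.26, 2.8, -1.37]]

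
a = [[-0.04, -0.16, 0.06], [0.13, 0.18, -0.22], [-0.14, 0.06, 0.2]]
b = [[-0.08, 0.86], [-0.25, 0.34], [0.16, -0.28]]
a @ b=[[0.05, -0.11],[-0.09, 0.23],[0.03, -0.16]]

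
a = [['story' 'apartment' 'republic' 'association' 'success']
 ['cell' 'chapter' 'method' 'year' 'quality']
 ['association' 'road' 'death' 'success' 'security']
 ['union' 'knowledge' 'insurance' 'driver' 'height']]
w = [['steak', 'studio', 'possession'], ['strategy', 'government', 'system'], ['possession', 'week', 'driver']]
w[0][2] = 'possession'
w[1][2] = 'system'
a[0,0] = 'story'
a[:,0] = ['story', 'cell', 'association', 'union']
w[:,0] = ['steak', 'strategy', 'possession']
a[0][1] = 'apartment'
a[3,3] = 'driver'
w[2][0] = 'possession'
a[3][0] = 'union'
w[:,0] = ['steak', 'strategy', 'possession']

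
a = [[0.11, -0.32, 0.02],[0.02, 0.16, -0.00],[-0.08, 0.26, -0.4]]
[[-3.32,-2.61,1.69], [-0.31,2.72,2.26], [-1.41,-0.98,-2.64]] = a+[[-3.43, -2.29, 1.67], [-0.33, 2.56, 2.26], [-1.33, -1.24, -2.24]]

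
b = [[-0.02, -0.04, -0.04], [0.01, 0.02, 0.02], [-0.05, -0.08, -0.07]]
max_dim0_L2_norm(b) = 0.09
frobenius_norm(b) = 0.14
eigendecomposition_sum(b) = [[-0.03,-0.04,-0.04], [0.01,0.02,0.02], [-0.05,-0.08,-0.07]] + [[0.01, 0.00, -0.00], [-0.0, -0.00, 0.0], [-0.0, -0.00, 0.0]] + [[0.00,0.0,0.00], [-0.00,-0.00,-0.0], [0.0,0.00,0.0]]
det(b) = 0.00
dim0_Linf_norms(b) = [0.05, 0.08, 0.07]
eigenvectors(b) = [[0.46, -0.89, -0.49], [-0.23, 0.44, 0.73], [0.86, 0.12, -0.49]]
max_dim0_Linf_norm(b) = 0.08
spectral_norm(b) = 0.14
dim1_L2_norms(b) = [0.06, 0.03, 0.12]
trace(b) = -0.07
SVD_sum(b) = [[-0.02, -0.04, -0.04], [0.01, 0.02, 0.02], [-0.05, -0.08, -0.07]] + [[0.00, 0.0, -0.00], [-0.00, -0.0, 0.0], [-0.00, -0.0, 0.00]] + [[-0.0, 0.0, -0.0], [-0.0, 0.0, -0.00], [0.0, -0.00, 0.00]]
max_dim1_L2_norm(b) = 0.12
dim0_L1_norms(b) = [0.08, 0.14, 0.13]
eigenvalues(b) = [-0.08, 0.01, -0.0]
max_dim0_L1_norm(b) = 0.14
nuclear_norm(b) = 0.14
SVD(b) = [[-0.44, 0.78, -0.45], [0.22, -0.39, -0.89], [-0.87, -0.49, 0.0]] @ diag([0.1351052679144005, 0.006823971114978411, 1.997077001990274e-18]) @ [[0.4, 0.68, 0.61], [0.78, 0.1, -0.62], [0.49, -0.73, 0.49]]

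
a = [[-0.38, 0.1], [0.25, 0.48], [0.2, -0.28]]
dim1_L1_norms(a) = [0.48, 0.73, 0.48]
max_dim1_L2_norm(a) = 0.54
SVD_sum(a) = [[-0.01,-0.02], [0.16,0.51], [-0.06,-0.19]] + [[-0.37, 0.12], [0.09, -0.03], [0.26, -0.09]]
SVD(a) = [[0.04, 0.8], [-0.93, -0.18], [0.36, -0.57]] @ diag([0.5720285677473247, 0.4883475378057562]) @ [[-0.31,-0.95], [-0.95,0.31]]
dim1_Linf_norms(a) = [0.38, 0.48, 0.28]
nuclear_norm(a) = 1.06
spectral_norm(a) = 0.57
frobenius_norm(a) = 0.75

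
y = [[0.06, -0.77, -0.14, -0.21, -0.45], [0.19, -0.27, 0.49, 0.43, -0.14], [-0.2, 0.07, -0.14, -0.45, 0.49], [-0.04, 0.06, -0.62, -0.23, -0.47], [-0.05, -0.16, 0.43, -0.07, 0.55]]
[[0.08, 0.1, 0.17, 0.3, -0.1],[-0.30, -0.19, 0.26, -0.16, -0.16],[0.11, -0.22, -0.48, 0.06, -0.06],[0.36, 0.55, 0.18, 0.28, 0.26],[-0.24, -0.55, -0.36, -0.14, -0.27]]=y@[[0.03, 0.16, -0.1, 0.27, -0.03], [0.09, 0.26, 0.07, 0.09, 0.12], [-0.42, -0.50, 0.14, 0.20, -0.55], [-0.22, 0.06, 0.31, -0.81, 0.35], [-0.10, -0.51, -0.71, -0.47, 0.01]]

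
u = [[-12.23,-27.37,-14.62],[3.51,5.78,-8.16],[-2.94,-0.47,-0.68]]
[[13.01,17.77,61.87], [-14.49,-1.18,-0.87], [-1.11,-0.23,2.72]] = u @ [[0.32, 0.23, -0.43], [-1.19, -0.64, -1.47], [1.07, -0.21, -1.12]]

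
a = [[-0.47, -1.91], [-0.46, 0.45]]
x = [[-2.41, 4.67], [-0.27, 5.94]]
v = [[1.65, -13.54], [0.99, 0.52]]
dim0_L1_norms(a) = [0.93, 2.36]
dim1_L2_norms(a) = [1.97, 0.64]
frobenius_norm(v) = 13.69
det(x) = -13.05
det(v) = 14.26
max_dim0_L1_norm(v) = 14.06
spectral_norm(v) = 13.65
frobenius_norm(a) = 2.07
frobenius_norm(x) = 7.94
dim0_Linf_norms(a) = [0.47, 1.91]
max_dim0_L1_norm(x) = 10.61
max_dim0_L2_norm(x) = 7.56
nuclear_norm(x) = 9.44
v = a @ x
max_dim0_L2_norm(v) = 13.55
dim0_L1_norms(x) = [2.68, 10.61]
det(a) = -1.09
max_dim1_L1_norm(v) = 15.19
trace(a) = -0.02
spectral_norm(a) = 2.00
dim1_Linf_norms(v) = [13.54, 0.99]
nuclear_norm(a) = 2.54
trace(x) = 3.53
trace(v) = 2.17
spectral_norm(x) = 7.75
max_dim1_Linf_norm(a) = 1.91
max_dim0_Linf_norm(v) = 13.54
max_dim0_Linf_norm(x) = 5.94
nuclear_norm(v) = 14.69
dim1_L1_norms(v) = [15.19, 1.51]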